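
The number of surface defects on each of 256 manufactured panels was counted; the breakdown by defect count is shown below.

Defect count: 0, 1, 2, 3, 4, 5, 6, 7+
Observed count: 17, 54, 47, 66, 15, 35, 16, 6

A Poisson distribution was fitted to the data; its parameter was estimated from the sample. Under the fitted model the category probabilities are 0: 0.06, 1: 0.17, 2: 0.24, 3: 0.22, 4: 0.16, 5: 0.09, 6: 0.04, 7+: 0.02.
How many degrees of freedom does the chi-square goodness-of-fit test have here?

There are k = 8 categories and 1 parameter estimated from the data, so df = 8 − 1 − 1 = 6.

6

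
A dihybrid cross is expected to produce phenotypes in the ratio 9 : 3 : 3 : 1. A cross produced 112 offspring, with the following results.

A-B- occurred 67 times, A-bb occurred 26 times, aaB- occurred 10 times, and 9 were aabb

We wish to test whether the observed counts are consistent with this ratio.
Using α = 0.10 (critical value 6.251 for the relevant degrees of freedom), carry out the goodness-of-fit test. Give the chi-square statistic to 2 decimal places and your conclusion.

7.78; reject

Ratio total = 16. Expected counts: 112×9/16 = 63, 112×3/16 = 21, 112×3/16 = 21, 112×1/16 = 7.
A-B-: (67 − 63)²/63 = 16/63 = 0.254
A-bb: (26 − 21)²/21 = 25/21 = 1.190
aaB-: (10 − 21)²/21 = 121/21 = 5.762
aabb: (9 − 7)²/7 = 4/7 = 0.571
Sum = 7.78
df = 3. Since 7.78 > 6.251, we reject H₀.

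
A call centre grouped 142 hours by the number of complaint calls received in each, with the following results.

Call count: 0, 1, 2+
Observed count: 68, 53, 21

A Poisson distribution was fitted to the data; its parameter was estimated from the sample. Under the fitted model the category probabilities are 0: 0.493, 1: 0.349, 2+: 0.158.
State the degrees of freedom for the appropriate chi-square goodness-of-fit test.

There are k = 3 categories and 1 parameter estimated from the data, so df = 3 − 1 − 1 = 1.

1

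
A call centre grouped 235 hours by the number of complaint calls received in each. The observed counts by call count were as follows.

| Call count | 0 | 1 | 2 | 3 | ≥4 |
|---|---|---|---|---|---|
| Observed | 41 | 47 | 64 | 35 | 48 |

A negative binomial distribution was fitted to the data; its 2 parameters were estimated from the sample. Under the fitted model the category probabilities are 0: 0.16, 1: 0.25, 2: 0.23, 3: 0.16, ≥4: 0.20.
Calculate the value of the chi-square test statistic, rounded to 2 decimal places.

4.69

Expected counts E_i = n·p_i: 235×0.16 = 37.6, 235×0.25 = 58.75, 235×0.23 = 54.05, 235×0.16 = 37.6, 235×0.20 = 47.
0: (41 − 37.6)²/37.6 = 11.56/37.6 = 0.307
1: (47 − 58.75)²/58.75 = 138.0625/58.75 = 2.350
2: (64 − 54.05)²/54.05 = 99.0025/54.05 = 1.832
3: (35 − 37.6)²/37.6 = 6.76/37.6 = 0.180
≥4: (48 − 47)²/47 = 1/47 = 0.021
Sum = 4.69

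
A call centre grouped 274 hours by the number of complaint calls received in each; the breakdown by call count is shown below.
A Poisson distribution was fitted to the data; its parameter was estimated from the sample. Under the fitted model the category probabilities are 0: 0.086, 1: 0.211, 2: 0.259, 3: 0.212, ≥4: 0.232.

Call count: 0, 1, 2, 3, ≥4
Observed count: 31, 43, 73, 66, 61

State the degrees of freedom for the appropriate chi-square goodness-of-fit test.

3

There are k = 5 categories and 1 parameter estimated from the data, so df = 5 − 1 − 1 = 3.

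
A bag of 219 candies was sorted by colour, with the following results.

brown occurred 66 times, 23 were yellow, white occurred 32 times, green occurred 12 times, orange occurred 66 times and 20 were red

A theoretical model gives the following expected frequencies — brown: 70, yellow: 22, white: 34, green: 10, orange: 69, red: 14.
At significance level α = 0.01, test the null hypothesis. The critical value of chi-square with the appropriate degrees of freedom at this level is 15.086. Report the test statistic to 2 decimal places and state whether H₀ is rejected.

cat         O        E   (O−E)²/E
brown      66       70      0.229
yellow     23       22      0.045
white      32       34      0.118
green      12       10      0.400
orange     66       69      0.130
red        20       14      2.571
Sum = 3.49
df = 5. Since 3.49 < 15.086, we do not reject H₀.

3.49; do not reject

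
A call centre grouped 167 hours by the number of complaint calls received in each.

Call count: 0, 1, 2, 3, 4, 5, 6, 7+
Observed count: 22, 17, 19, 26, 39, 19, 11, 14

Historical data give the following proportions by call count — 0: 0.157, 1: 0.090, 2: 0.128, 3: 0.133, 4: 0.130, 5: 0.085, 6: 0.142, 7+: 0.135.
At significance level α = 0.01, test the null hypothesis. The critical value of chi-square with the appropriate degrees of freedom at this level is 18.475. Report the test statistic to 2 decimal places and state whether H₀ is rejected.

Expected counts E_i = n·p_i: 167×0.157 = 26.219, 167×0.090 = 15.03, 167×0.128 = 21.376, 167×0.133 = 22.211, 167×0.130 = 21.71, 167×0.085 = 14.195, 167×0.142 = 23.714, 167×0.135 = 22.545.
χ² = (22−26.219)²/26.219 + (17−15.03)²/15.03 + (19−21.376)²/21.376 + (26−22.211)²/22.211 + (39−21.71)²/21.71 + (19−14.195)²/14.195 + (11−23.714)²/23.714 + (14−22.545)²/22.545
   = 0.679 + 0.258 + 0.264 + 0.646 + 13.770 + 1.626 + 6.816 + 3.239
Sum = 27.30
df = 7. Since 27.30 > 18.475, we reject H₀.

27.30; reject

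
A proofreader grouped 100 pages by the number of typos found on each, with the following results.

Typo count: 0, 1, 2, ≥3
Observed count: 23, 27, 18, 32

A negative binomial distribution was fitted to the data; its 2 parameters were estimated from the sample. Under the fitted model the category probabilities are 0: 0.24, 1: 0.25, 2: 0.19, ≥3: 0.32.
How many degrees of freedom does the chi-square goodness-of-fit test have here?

1

There are k = 4 categories and 2 parameters estimated from the data, so df = 4 − 1 − 2 = 1.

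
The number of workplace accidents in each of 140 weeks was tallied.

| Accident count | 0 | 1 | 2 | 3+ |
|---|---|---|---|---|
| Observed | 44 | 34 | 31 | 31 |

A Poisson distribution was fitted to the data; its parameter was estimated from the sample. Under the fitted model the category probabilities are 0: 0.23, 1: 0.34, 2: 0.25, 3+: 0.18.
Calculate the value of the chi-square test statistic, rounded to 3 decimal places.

Expected counts E_i = n·p_i: 140×0.23 = 32.2, 140×0.34 = 47.6, 140×0.25 = 35, 140×0.18 = 25.2.
0: (44 − 32.2)²/32.2 = 139.24/32.2 = 4.3242
1: (34 − 47.6)²/47.6 = 184.96/47.6 = 3.8857
2: (31 − 35)²/35 = 16/35 = 0.4571
3+: (31 − 25.2)²/25.2 = 33.64/25.2 = 1.3349
Sum = 10.002

10.002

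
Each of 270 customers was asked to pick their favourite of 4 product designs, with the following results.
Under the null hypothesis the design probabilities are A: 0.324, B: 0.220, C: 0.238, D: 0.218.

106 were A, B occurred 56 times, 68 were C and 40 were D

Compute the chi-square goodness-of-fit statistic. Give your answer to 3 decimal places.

Expected counts E_i = n·p_i: 270×0.324 = 87.48, 270×0.220 = 59.4, 270×0.238 = 64.26, 270×0.218 = 58.86.
A: (106 − 87.48)²/87.48 = 342.9904/87.48 = 3.9208
B: (56 − 59.4)²/59.4 = 11.56/59.4 = 0.1946
C: (68 − 64.26)²/64.26 = 13.9876/64.26 = 0.2177
D: (40 − 58.86)²/58.86 = 355.6996/58.86 = 6.0431
Sum = 10.376

10.376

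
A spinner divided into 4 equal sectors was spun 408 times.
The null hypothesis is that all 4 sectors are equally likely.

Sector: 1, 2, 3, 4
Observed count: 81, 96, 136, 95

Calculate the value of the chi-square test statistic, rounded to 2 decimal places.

Under H₀ each category has probability 1/4, so each expected count is 408/4 = 102.
1: (81 − 102)²/102 = 441/102 = 4.324
2: (96 − 102)²/102 = 36/102 = 0.353
3: (136 − 102)²/102 = 1156/102 = 11.333
4: (95 − 102)²/102 = 49/102 = 0.480
Sum = 16.49

16.49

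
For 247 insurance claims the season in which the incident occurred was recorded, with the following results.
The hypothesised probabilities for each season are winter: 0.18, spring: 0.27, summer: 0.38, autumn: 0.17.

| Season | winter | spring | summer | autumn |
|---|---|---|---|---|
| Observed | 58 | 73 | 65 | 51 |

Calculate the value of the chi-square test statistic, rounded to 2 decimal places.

Expected counts E_i = n·p_i: 247×0.18 = 44.46, 247×0.27 = 66.69, 247×0.38 = 93.86, 247×0.17 = 41.99.
winter: (58 − 44.46)²/44.46 = 183.3316/44.46 = 4.124
spring: (73 − 66.69)²/66.69 = 39.8161/66.69 = 0.597
summer: (65 − 93.86)²/93.86 = 832.8996/93.86 = 8.874
autumn: (51 − 41.99)²/41.99 = 81.1801/41.99 = 1.933
Sum = 15.53

15.53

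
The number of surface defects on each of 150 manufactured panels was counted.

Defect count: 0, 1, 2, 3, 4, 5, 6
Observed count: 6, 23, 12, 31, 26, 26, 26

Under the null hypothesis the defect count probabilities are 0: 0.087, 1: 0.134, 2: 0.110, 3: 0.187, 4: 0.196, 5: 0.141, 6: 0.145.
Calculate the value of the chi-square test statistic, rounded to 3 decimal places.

Expected counts E_i = n·p_i: 150×0.087 = 13.05, 150×0.134 = 20.1, 150×0.110 = 16.5, 150×0.187 = 28.05, 150×0.196 = 29.4, 150×0.141 = 21.15, 150×0.145 = 21.75.
0: (6 − 13.05)²/13.05 = 49.7025/13.05 = 3.8086
1: (23 − 20.1)²/20.1 = 8.41/20.1 = 0.4184
2: (12 − 16.5)²/16.5 = 20.25/16.5 = 1.2273
3: (31 − 28.05)²/28.05 = 8.7025/28.05 = 0.3102
4: (26 − 29.4)²/29.4 = 11.56/29.4 = 0.3932
5: (26 − 21.15)²/21.15 = 23.5225/21.15 = 1.1122
6: (26 − 21.75)²/21.75 = 18.0625/21.75 = 0.8305
Sum = 8.100

8.100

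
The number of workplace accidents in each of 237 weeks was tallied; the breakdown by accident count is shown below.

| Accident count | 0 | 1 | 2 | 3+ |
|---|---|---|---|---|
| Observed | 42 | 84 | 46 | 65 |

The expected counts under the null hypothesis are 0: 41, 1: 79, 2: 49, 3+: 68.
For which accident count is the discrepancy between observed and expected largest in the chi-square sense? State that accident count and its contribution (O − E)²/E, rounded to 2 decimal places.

cat         O        E   (O−E)²/E
0          42       41      0.024
1          84       79      0.316
2          46       49      0.184
3+         65       68      0.132
The largest term is for 1: 0.32.

1, 0.32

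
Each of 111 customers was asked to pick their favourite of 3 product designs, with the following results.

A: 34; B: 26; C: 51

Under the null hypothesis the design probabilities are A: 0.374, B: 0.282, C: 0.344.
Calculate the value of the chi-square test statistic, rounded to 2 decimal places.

6.56

Expected counts E_i = n·p_i: 111×0.374 = 41.514, 111×0.282 = 31.302, 111×0.344 = 38.184.
χ² = (34−41.514)²/41.514 + (26−31.302)²/31.302 + (51−38.184)²/38.184
   = 1.360 + 0.898 + 4.302
Sum = 6.56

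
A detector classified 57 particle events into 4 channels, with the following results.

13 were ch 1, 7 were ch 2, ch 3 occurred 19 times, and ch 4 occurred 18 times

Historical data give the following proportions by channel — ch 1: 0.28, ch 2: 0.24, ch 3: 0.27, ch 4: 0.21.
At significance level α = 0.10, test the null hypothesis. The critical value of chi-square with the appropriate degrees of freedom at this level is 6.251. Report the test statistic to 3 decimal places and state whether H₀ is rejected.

7.695; reject

Expected counts E_i = n·p_i: 57×0.28 = 15.96, 57×0.24 = 13.68, 57×0.27 = 15.39, 57×0.21 = 11.97.
cat         O        E   (O−E)²/E
ch 1       13    15.96     0.5490
ch 2        7    13.68     3.2619
ch 3       19    15.39     0.8468
ch 4       18    11.97     3.0377
Sum = 7.695
df = 3. Since 7.695 > 6.251, we reject H₀.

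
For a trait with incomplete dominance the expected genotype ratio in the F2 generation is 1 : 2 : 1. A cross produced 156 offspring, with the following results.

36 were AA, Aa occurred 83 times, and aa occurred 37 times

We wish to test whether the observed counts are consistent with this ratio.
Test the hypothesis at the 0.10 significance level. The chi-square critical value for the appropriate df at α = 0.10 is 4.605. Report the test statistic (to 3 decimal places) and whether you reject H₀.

0.654; do not reject

Ratio total = 4. Expected counts: 156×1/4 = 39, 156×2/4 = 78, 156×1/4 = 39.
cat         O        E   (O−E)²/E
AA         36       39     0.2308
Aa         83       78     0.3205
aa         37       39     0.1026
Sum = 0.654
df = 2. Since 0.654 < 4.605, we do not reject H₀.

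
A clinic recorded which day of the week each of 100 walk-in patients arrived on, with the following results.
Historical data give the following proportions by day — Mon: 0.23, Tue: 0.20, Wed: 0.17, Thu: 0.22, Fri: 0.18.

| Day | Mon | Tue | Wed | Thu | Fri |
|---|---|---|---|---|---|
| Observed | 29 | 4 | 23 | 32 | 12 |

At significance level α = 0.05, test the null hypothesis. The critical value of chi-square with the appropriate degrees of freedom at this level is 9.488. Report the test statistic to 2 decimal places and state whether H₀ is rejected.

23.03; reject

Expected counts E_i = n·p_i: 100×0.23 = 23, 100×0.20 = 20, 100×0.17 = 17, 100×0.22 = 22, 100×0.18 = 18.
χ² = (29−23)²/23 + (4−20)²/20 + (23−17)²/17 + (32−22)²/22 + (12−18)²/18
   = 1.565 + 12.800 + 2.118 + 4.545 + 2.000
Sum = 23.03
df = 4. Since 23.03 > 9.488, we reject H₀.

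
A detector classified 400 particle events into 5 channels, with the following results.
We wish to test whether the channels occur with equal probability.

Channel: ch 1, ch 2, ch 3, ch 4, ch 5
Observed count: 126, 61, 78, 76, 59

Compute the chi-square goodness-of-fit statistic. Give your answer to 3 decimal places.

36.725

Expected count for each of the 5 categories: 400/5 = 80.
ch 1: (126 − 80)²/80 = 2116/80 = 26.4500
ch 2: (61 − 80)²/80 = 361/80 = 4.5125
ch 3: (78 − 80)²/80 = 4/80 = 0.0500
ch 4: (76 − 80)²/80 = 16/80 = 0.2000
ch 5: (59 − 80)²/80 = 441/80 = 5.5125
Sum = 36.725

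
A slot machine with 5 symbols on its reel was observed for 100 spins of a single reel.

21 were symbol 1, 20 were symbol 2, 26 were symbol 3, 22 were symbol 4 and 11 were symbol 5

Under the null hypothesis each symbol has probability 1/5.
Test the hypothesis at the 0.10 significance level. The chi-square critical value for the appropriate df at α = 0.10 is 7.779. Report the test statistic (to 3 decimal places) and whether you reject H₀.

6.100; do not reject

Expected count for each of the 5 categories: 100/5 = 20.
symbol 1: (21 − 20)²/20 = 1/20 = 0.0500
symbol 2: (20 − 20)²/20 = 0/20 = 0.0000
symbol 3: (26 − 20)²/20 = 36/20 = 1.8000
symbol 4: (22 − 20)²/20 = 4/20 = 0.2000
symbol 5: (11 − 20)²/20 = 81/20 = 4.0500
Sum = 6.100
df = 4. Since 6.100 < 7.779, we do not reject H₀.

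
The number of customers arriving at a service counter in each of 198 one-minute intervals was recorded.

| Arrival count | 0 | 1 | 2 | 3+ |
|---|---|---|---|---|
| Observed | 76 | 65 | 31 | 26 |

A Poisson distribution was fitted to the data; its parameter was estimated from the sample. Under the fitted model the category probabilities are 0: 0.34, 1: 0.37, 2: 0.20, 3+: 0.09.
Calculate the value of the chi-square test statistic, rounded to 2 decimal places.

7.67

Expected counts E_i = n·p_i: 198×0.34 = 67.32, 198×0.37 = 73.26, 198×0.20 = 39.6, 198×0.09 = 17.82.
χ² = (76−67.32)²/67.32 + (65−73.26)²/73.26 + (31−39.6)²/39.6 + (26−17.82)²/17.82
   = 1.119 + 0.931 + 1.868 + 3.755
Sum = 7.67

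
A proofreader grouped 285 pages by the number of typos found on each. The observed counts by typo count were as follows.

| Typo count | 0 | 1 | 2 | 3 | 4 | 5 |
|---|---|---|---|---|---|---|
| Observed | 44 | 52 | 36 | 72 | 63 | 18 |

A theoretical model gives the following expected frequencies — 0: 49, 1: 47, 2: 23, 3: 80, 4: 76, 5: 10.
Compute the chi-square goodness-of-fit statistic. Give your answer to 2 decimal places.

cat         O        E   (O−E)²/E
0          44       49      0.510
1          52       47      0.532
2          36       23      7.348
3          72       80      0.800
4          63       76      2.224
5          18       10      6.400
Sum = 17.81

17.81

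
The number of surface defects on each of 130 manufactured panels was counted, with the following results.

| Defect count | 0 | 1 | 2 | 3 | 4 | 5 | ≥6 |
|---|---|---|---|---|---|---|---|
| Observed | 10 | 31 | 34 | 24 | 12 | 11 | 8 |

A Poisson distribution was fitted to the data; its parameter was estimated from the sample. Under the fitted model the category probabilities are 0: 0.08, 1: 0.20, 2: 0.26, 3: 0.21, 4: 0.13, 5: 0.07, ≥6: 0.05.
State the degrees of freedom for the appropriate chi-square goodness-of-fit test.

5

There are k = 7 categories and 1 parameter estimated from the data, so df = 7 − 1 − 1 = 5.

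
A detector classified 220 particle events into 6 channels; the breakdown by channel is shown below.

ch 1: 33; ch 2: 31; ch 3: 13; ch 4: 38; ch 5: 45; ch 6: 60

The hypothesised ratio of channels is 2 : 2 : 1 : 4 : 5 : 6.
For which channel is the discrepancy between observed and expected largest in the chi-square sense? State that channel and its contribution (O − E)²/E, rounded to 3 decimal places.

Ratio total = 20. Expected counts: 220×2/20 = 22, 220×2/20 = 22, 220×1/20 = 11, 220×4/20 = 44, 220×5/20 = 55, 220×6/20 = 66.
cat         O        E   (O−E)²/E
ch 1       33       22     5.5000
ch 2       31       22     3.6818
ch 3       13       11     0.3636
ch 4       38       44     0.8182
ch 5       45       55     1.8182
ch 6       60       66     0.5455
The largest term is for ch 1: 5.500.

ch 1, 5.500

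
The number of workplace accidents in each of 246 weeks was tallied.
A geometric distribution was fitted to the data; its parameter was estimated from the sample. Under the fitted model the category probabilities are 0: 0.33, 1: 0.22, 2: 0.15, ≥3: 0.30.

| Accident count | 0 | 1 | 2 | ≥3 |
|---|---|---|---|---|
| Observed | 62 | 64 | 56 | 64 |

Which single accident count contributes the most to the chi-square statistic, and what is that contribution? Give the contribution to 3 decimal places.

Expected counts E_i = n·p_i: 246×0.33 = 81.18, 246×0.22 = 54.12, 246×0.15 = 36.9, 246×0.30 = 73.8.
0: (62 − 81.18)²/81.18 = 367.8724/81.18 = 4.5316
1: (64 − 54.12)²/54.12 = 97.6144/54.12 = 1.8037
2: (56 − 36.9)²/36.9 = 364.81/36.9 = 9.8864
≥3: (64 − 73.8)²/73.8 = 96.04/73.8 = 1.3014
The largest term is for 2: 9.886.

2, 9.886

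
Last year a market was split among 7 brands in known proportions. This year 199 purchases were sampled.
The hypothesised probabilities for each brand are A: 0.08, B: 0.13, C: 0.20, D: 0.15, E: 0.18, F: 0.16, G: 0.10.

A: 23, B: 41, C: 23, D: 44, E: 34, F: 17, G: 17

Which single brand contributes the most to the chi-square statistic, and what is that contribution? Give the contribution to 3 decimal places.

Expected counts E_i = n·p_i: 199×0.08 = 15.92, 199×0.13 = 25.87, 199×0.20 = 39.8, 199×0.15 = 29.85, 199×0.18 = 35.82, 199×0.16 = 31.84, 199×0.10 = 19.9.
A: (23 − 15.92)²/15.92 = 50.1264/15.92 = 3.1486
B: (41 − 25.87)²/25.87 = 228.9169/25.87 = 8.8487
C: (23 − 39.8)²/39.8 = 282.24/39.8 = 7.0915
D: (44 − 29.85)²/29.85 = 200.2225/29.85 = 6.7076
E: (34 − 35.82)²/35.82 = 3.3124/35.82 = 0.0925
F: (17 − 31.84)²/31.84 = 220.2256/31.84 = 6.9166
G: (17 − 19.9)²/19.9 = 8.41/19.9 = 0.4226
The largest term is for B: 8.849.

B, 8.849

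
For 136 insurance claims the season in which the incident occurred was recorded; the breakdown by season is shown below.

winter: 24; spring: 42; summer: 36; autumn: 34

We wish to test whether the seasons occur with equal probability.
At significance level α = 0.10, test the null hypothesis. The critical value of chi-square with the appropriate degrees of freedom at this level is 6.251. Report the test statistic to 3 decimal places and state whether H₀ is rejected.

Expected count for each of the 4 categories: 136/4 = 34.
cat         O        E   (O−E)²/E
winter     24       34     2.9412
spring     42       34     1.8824
summer     36       34     0.1176
autumn     34       34     0.0000
Sum = 4.941
df = 3. Since 4.941 < 6.251, we do not reject H₀.

4.941; do not reject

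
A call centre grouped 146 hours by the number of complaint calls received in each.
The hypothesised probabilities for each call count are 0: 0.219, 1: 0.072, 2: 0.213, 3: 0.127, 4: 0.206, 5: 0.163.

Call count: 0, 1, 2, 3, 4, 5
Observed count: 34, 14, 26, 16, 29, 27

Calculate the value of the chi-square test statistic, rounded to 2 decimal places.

Expected counts E_i = n·p_i: 146×0.219 = 31.974, 146×0.072 = 10.512, 146×0.213 = 31.098, 146×0.127 = 18.542, 146×0.206 = 30.076, 146×0.163 = 23.798.
0: (34 − 31.974)²/31.974 = 4.104676/31.974 = 0.128
1: (14 − 10.512)²/10.512 = 12.166144/10.512 = 1.157
2: (26 − 31.098)²/31.098 = 25.989604/31.098 = 0.836
3: (16 − 18.542)²/18.542 = 6.461764/18.542 = 0.348
4: (29 − 30.076)²/30.076 = 1.157776/30.076 = 0.038
5: (27 − 23.798)²/23.798 = 10.252804/23.798 = 0.431
Sum = 2.94

2.94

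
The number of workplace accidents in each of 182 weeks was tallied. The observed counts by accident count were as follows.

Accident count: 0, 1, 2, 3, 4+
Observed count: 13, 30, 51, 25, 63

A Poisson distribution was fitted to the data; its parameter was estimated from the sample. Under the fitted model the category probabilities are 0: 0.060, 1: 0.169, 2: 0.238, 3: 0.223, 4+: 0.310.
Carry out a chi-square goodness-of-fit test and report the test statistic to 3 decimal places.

8.531

Expected counts E_i = n·p_i: 182×0.060 = 10.92, 182×0.169 = 30.758, 182×0.238 = 43.316, 182×0.223 = 40.586, 182×0.310 = 56.42.
0: (13 − 10.92)²/10.92 = 4.3264/10.92 = 0.3962
1: (30 − 30.758)²/30.758 = 0.574564/30.758 = 0.0187
2: (51 − 43.316)²/43.316 = 59.043856/43.316 = 1.3631
3: (25 − 40.586)²/40.586 = 242.923396/40.586 = 5.9854
4+: (63 − 56.42)²/56.42 = 43.2964/56.42 = 0.7674
Sum = 8.531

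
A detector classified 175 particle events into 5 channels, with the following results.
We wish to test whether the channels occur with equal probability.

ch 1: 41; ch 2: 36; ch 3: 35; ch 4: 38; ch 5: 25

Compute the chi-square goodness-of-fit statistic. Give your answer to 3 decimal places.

Under H₀ each category has probability 1/5, so each expected count is 175/5 = 35.
ch 1: (41 − 35)²/35 = 36/35 = 1.0286
ch 2: (36 − 35)²/35 = 1/35 = 0.0286
ch 3: (35 − 35)²/35 = 0/35 = 0.0000
ch 4: (38 − 35)²/35 = 9/35 = 0.2571
ch 5: (25 − 35)²/35 = 100/35 = 2.8571
Sum = 4.171

4.171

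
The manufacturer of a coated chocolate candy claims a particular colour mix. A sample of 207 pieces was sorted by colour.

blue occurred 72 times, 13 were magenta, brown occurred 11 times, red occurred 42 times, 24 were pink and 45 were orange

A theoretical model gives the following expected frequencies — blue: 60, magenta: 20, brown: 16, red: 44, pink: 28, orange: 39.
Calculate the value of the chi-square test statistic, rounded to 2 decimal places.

8.00

blue: (72 − 60)²/60 = 144/60 = 2.400
magenta: (13 − 20)²/20 = 49/20 = 2.450
brown: (11 − 16)²/16 = 25/16 = 1.563
red: (42 − 44)²/44 = 4/44 = 0.091
pink: (24 − 28)²/28 = 16/28 = 0.571
orange: (45 − 39)²/39 = 36/39 = 0.923
Sum = 8.00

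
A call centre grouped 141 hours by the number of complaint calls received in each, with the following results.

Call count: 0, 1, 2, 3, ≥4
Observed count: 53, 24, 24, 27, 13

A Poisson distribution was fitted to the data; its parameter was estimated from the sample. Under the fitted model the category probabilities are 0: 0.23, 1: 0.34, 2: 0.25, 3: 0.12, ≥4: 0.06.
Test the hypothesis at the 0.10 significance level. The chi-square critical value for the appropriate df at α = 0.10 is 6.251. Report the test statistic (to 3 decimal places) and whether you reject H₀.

37.034; reject

Expected counts E_i = n·p_i: 141×0.23 = 32.43, 141×0.34 = 47.94, 141×0.25 = 35.25, 141×0.12 = 16.92, 141×0.06 = 8.46.
χ² = (53−32.43)²/32.43 + (24−47.94)²/47.94 + (24−35.25)²/35.25 + (27−16.92)²/16.92 + (13−8.46)²/8.46
   = 13.0473 + 11.9550 + 3.5904 + 6.0051 + 2.4364
Sum = 37.034
df = 3. Since 37.034 > 6.251, we reject H₀.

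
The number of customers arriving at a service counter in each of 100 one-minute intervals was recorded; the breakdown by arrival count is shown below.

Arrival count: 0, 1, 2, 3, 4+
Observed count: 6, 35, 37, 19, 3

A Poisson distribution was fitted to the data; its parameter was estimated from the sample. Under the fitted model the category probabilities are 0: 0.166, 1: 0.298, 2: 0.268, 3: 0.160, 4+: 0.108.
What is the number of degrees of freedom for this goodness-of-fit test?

3

There are k = 5 categories and 1 parameter estimated from the data, so df = 5 − 1 − 1 = 3.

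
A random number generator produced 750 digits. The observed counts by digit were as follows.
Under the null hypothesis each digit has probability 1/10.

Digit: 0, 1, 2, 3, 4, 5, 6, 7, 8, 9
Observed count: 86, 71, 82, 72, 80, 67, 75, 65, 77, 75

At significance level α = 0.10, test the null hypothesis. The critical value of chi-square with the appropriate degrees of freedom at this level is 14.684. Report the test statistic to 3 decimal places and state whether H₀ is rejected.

5.173; do not reject

Expected count for each of the 10 categories: 750/10 = 75.
χ² = (86−75)²/75 + (71−75)²/75 + (82−75)²/75 + (72−75)²/75 + (80−75)²/75 + (67−75)²/75 + (75−75)²/75 + (65−75)²/75 + (77−75)²/75 + (75−75)²/75
   = 1.6133 + 0.2133 + 0.6533 + 0.1200 + 0.3333 + 0.8533 + 0.0000 + 1.3333 + 0.0533 + 0.0000
Sum = 5.173
df = 9. Since 5.173 < 14.684, we do not reject H₀.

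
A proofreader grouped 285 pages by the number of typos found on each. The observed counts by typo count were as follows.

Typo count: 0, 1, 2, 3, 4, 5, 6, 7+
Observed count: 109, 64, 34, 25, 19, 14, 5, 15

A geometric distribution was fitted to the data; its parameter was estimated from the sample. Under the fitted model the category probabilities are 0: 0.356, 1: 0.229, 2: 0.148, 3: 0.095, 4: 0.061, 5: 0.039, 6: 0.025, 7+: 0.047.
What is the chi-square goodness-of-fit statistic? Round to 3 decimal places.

Expected counts E_i = n·p_i: 285×0.356 = 101.46, 285×0.229 = 65.265, 285×0.148 = 42.18, 285×0.095 = 27.075, 285×0.061 = 17.385, 285×0.039 = 11.115, 285×0.025 = 7.125, 285×0.047 = 13.395.
0: (109 − 101.46)²/101.46 = 56.8516/101.46 = 0.5603
1: (64 − 65.265)²/65.265 = 1.600225/65.265 = 0.0245
2: (34 − 42.18)²/42.18 = 66.9124/42.18 = 1.5864
3: (25 − 27.075)²/27.075 = 4.305625/27.075 = 0.1590
4: (19 − 17.385)²/17.385 = 2.608225/17.385 = 0.1500
5: (14 − 11.115)²/11.115 = 8.323225/11.115 = 0.7488
6: (5 − 7.125)²/7.125 = 4.515625/7.125 = 0.6338
7+: (15 − 13.395)²/13.395 = 2.576025/13.395 = 0.1923
Sum = 4.055

4.055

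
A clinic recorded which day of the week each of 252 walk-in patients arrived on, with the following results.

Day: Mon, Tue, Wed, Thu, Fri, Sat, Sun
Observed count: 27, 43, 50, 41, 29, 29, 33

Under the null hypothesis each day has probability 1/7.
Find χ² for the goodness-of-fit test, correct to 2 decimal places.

12.72

Under H₀ each category has probability 1/7, so each expected count is 252/7 = 36.
cat         O        E   (O−E)²/E
Mon        27       36      2.250
Tue        43       36      1.361
Wed        50       36      5.444
Thu        41       36      0.694
Fri        29       36      1.361
Sat        29       36      1.361
Sun        33       36      0.250
Sum = 12.72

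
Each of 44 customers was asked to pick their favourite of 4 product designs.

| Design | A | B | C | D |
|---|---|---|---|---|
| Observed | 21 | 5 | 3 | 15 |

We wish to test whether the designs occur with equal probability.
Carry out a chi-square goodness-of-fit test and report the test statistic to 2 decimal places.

Expected count for each of the 4 categories: 44/4 = 11.
χ² = (21−11)²/11 + (5−11)²/11 + (3−11)²/11 + (15−11)²/11
   = 9.091 + 3.273 + 5.818 + 1.455
Sum = 19.64

19.64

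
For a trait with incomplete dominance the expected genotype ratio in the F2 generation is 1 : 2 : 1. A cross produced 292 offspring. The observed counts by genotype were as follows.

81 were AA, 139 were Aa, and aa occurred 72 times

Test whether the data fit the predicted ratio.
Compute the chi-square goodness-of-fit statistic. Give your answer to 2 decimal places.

1.23

Ratio total = 4. Expected counts: 292×1/4 = 73, 292×2/4 = 146, 292×1/4 = 73.
AA: (81 − 73)²/73 = 64/73 = 0.877
Aa: (139 − 146)²/146 = 49/146 = 0.336
aa: (72 − 73)²/73 = 1/73 = 0.014
Sum = 1.23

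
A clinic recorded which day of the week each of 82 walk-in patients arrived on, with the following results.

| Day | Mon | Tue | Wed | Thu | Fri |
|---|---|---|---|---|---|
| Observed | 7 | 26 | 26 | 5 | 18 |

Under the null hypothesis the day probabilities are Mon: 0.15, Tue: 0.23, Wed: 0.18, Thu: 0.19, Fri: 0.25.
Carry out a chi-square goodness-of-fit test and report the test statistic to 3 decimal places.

Expected counts E_i = n·p_i: 82×0.15 = 12.3, 82×0.23 = 18.86, 82×0.18 = 14.76, 82×0.19 = 15.58, 82×0.25 = 20.5.
cat         O        E   (O−E)²/E
Mon         7     12.3     2.2837
Tue        26    18.86     2.7031
Wed        26    14.76     8.5595
Thu         5    15.58     7.1846
Fri        18     20.5     0.3049
Sum = 21.036

21.036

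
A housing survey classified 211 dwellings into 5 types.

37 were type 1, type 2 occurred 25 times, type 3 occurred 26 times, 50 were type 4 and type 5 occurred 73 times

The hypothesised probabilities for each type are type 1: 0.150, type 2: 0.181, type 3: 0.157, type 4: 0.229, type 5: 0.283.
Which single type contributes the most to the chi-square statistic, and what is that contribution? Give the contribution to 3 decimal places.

type 2, 4.556

Expected counts E_i = n·p_i: 211×0.150 = 31.65, 211×0.181 = 38.191, 211×0.157 = 33.127, 211×0.229 = 48.319, 211×0.283 = 59.713.
cat         O        E   (O−E)²/E
type 1     37    31.65     0.9043
type 2     25   38.191     4.5561
type 3     26   33.127     1.5333
type 4     50   48.319     0.0585
type 5     73   59.713     2.9565
The largest term is for type 2: 4.556.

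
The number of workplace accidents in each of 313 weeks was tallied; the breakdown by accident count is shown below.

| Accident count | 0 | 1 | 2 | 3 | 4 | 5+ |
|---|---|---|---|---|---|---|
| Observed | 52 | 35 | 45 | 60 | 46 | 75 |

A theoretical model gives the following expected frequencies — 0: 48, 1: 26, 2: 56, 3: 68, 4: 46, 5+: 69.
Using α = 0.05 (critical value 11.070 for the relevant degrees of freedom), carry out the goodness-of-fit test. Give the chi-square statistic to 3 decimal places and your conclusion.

7.072; do not reject

0: (52 − 48)²/48 = 16/48 = 0.3333
1: (35 − 26)²/26 = 81/26 = 3.1154
2: (45 − 56)²/56 = 121/56 = 2.1607
3: (60 − 68)²/68 = 64/68 = 0.9412
4: (46 − 46)²/46 = 0/46 = 0.0000
5+: (75 − 69)²/69 = 36/69 = 0.5217
Sum = 7.072
df = 5. Since 7.072 < 11.070, we do not reject H₀.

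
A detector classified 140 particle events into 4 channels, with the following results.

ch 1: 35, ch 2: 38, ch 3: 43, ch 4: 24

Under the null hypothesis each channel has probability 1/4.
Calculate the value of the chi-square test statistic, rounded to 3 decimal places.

Expected count for each of the 4 categories: 140/4 = 35.
χ² = (35−35)²/35 + (38−35)²/35 + (43−35)²/35 + (24−35)²/35
   = 0.0000 + 0.2571 + 1.8286 + 3.4571
Sum = 5.543

5.543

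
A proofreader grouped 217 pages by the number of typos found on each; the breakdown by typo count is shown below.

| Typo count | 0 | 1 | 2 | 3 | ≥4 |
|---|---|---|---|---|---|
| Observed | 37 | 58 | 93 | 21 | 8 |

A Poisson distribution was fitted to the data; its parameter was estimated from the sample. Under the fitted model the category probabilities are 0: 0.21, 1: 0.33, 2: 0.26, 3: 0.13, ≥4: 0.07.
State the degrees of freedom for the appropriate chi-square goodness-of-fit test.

3

There are k = 5 categories and 1 parameter estimated from the data, so df = 5 − 1 − 1 = 3.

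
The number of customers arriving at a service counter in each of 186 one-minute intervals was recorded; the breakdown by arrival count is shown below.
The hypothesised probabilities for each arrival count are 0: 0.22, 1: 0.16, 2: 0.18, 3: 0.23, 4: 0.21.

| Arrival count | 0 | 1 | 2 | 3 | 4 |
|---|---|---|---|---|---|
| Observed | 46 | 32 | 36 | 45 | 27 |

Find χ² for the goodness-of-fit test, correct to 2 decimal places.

Expected counts E_i = n·p_i: 186×0.22 = 40.92, 186×0.16 = 29.76, 186×0.18 = 33.48, 186×0.23 = 42.78, 186×0.21 = 39.06.
0: (46 − 40.92)²/40.92 = 25.8064/40.92 = 0.631
1: (32 − 29.76)²/29.76 = 5.0176/29.76 = 0.169
2: (36 − 33.48)²/33.48 = 6.3504/33.48 = 0.190
3: (45 − 42.78)²/42.78 = 4.9284/42.78 = 0.115
4: (27 − 39.06)²/39.06 = 145.4436/39.06 = 3.724
Sum = 4.83

4.83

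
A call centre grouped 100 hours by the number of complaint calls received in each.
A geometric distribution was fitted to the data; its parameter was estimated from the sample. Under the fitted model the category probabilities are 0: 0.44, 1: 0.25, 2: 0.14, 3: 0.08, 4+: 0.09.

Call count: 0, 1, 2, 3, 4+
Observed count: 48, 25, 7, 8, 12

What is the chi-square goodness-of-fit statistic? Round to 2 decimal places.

Expected counts E_i = n·p_i: 100×0.44 = 44, 100×0.25 = 25, 100×0.14 = 14, 100×0.08 = 8, 100×0.09 = 9.
cat         O        E   (O−E)²/E
0          48       44      0.364
1          25       25      0.000
2           7       14      3.500
3           8        8      0.000
4+         12        9      1.000
Sum = 4.86

4.86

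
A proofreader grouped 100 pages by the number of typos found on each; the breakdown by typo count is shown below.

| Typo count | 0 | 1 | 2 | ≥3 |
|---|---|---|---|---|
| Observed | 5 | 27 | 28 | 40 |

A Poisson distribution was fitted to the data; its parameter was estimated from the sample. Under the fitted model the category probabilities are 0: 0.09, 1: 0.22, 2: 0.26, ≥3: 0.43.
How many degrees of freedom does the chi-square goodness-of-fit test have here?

There are k = 4 categories and 1 parameter estimated from the data, so df = 4 − 1 − 1 = 2.

2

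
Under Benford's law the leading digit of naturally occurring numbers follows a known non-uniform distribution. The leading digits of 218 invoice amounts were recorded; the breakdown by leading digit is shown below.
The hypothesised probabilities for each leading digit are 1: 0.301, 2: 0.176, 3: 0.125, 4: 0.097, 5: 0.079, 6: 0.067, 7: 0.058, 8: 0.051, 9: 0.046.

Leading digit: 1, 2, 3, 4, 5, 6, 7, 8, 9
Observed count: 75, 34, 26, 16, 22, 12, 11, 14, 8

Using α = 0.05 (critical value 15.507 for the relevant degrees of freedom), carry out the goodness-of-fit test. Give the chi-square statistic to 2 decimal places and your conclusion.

6.31; do not reject

Expected counts E_i = n·p_i: 218×0.301 = 65.618, 218×0.176 = 38.368, 218×0.125 = 27.25, 218×0.097 = 21.146, 218×0.079 = 17.222, 218×0.067 = 14.606, 218×0.058 = 12.644, 218×0.051 = 11.118, 218×0.046 = 10.028.
1: (75 − 65.618)²/65.618 = 88.021924/65.618 = 1.341
2: (34 − 38.368)²/38.368 = 19.079424/38.368 = 0.497
3: (26 − 27.25)²/27.25 = 1.5625/27.25 = 0.057
4: (16 − 21.146)²/21.146 = 26.481316/21.146 = 1.252
5: (22 − 17.222)²/17.222 = 22.829284/17.222 = 1.326
6: (12 − 14.606)²/14.606 = 6.791236/14.606 = 0.465
7: (11 − 12.644)²/12.644 = 2.702736/12.644 = 0.214
8: (14 − 11.118)²/11.118 = 8.305924/11.118 = 0.747
9: (8 − 10.028)²/10.028 = 4.112784/10.028 = 0.410
Sum = 6.31
df = 8. Since 6.31 < 15.507, we do not reject H₀.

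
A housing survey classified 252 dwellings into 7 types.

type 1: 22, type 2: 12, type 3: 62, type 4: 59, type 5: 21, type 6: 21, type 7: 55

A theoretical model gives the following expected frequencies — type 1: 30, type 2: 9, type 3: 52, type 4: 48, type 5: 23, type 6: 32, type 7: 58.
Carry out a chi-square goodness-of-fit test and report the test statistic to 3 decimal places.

11.688

χ² = (22−30)²/30 + (12−9)²/9 + (62−52)²/52 + (59−48)²/48 + (21−23)²/23 + (21−32)²/32 + (55−58)²/58
   = 2.1333 + 1.0000 + 1.9231 + 2.5208 + 0.1739 + 3.7813 + 0.1552
Sum = 11.688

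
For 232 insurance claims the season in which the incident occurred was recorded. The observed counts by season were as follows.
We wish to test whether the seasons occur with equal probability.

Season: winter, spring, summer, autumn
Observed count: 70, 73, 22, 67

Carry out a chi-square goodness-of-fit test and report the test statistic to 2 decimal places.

30.10

Expected count for each of the 4 categories: 232/4 = 58.
cat         O        E   (O−E)²/E
winter     70       58      2.483
spring     73       58      3.879
summer     22       58     22.345
autumn     67       58      1.397
Sum = 30.10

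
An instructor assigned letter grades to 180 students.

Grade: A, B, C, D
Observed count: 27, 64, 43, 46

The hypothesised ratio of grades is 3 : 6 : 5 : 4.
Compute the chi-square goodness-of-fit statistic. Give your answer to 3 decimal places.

Ratio total = 18. Expected counts: 180×3/18 = 30, 180×6/18 = 60, 180×5/18 = 50, 180×4/18 = 40.
A: (27 − 30)²/30 = 9/30 = 0.3000
B: (64 − 60)²/60 = 16/60 = 0.2667
C: (43 − 50)²/50 = 49/50 = 0.9800
D: (46 − 40)²/40 = 36/40 = 0.9000
Sum = 2.447

2.447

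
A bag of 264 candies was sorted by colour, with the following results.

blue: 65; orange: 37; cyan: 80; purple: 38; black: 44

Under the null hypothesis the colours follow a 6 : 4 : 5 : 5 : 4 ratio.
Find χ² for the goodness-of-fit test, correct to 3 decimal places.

17.747

Ratio total = 24. Expected counts: 264×6/24 = 66, 264×4/24 = 44, 264×5/24 = 55, 264×5/24 = 55, 264×4/24 = 44.
cat         O        E   (O−E)²/E
blue       65       66     0.0152
orange     37       44     1.1136
cyan       80       55    11.3636
purple     38       55     5.2545
black      44       44     0.0000
Sum = 17.747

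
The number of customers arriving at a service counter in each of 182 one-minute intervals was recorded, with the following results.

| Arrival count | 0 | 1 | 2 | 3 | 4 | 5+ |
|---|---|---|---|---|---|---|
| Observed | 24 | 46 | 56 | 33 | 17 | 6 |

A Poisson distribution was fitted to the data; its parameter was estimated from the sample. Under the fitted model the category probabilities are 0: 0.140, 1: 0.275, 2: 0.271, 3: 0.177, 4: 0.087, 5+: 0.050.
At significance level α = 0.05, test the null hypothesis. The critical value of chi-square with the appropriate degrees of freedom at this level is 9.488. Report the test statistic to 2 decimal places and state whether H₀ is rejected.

Expected counts E_i = n·p_i: 182×0.140 = 25.48, 182×0.275 = 50.05, 182×0.271 = 49.322, 182×0.177 = 32.214, 182×0.087 = 15.834, 182×0.050 = 9.1.
cat         O        E   (O−E)²/E
0          24    25.48      0.086
1          46    50.05      0.328
2          56   49.322      0.904
3          33   32.214      0.019
4          17   15.834      0.086
5+          6      9.1      1.056
Sum = 2.48
df = 4. Since 2.48 < 9.488, we do not reject H₀.

2.48; do not reject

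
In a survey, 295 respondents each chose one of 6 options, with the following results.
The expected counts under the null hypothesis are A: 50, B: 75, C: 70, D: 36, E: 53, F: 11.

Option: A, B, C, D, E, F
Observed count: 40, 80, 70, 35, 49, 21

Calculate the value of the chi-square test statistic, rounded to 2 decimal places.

A: (40 − 50)²/50 = 100/50 = 2.000
B: (80 − 75)²/75 = 25/75 = 0.333
C: (70 − 70)²/70 = 0/70 = 0.000
D: (35 − 36)²/36 = 1/36 = 0.028
E: (49 − 53)²/53 = 16/53 = 0.302
F: (21 − 11)²/11 = 100/11 = 9.091
Sum = 11.75

11.75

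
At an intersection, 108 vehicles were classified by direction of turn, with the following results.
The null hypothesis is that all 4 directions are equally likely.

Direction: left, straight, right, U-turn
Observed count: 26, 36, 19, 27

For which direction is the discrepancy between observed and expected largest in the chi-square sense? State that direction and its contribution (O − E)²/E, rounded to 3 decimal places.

straight, 3.000

Expected count for each of the 4 categories: 108/4 = 27.
χ² = (26−27)²/27 + (36−27)²/27 + (19−27)²/27 + (27−27)²/27
   = 0.0370 + 3.0000 + 2.3704 + 0.0000
The largest term is for straight: 3.000.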